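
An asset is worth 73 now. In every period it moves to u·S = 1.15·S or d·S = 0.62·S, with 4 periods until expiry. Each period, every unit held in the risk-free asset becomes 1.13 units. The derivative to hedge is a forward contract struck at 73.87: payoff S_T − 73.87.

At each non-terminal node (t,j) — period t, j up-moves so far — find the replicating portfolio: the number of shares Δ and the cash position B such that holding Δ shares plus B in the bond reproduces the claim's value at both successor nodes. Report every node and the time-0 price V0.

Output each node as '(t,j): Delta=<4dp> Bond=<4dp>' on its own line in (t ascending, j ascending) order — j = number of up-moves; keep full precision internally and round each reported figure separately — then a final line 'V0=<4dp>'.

(0,0): Delta=1.0000 Bond=-45.3059
(1,0): Delta=1.0000 Bond=-51.1956
(1,1): Delta=1.0000 Bond=-51.1956
(2,0): Delta=1.0000 Bond=-57.8510
(2,1): Delta=1.0000 Bond=-57.8510
(2,2): Delta=1.0000 Bond=-57.8510
(3,0): Delta=1.0000 Bond=-65.3717
(3,1): Delta=1.0000 Bond=-65.3717
(3,2): Delta=1.0000 Bond=-65.3717
(3,3): Delta=1.0000 Bond=-65.3717
V0=27.6941

Since d<R<u, set p* = (R−d)/(u−d) = 0.9623; price each node as the discounted p*-expectation of its children.
Terminal payoffs: V(4,0)=-63.0833, V(4,1)=-53.8624, V(4,2)=-36.7591, V(4,3)=-5.0352, V(4,4)=53.8075
Node (3,0) S=17.3979: V=(p*·-53.8624+(1−p*)·-63.0833)/1.13=-47.9737; Δ=(-53.8624−-63.0833)/(20.0076−10.7867)=1.0000; B=V−Δ·S=-65.3717
Node (3,1) S=32.2704: V=(p*·-36.7591+(1−p*)·-53.8624)/1.13=-33.1013; Δ=(-36.7591−-53.8624)/(37.1109−20.0076)=1.0000; B=V−Δ·S=-65.3717
Node (3,2) S=59.8563: V=(p*·-5.0352+(1−p*)·-36.7591)/1.13=-5.5153; Δ=(-5.0352−-36.7591)/(68.8348−37.1109)=1.0000; B=V−Δ·S=-65.3717
Node (3,3) S=111.0239: V=(p*·53.8075+(1−p*)·-5.0352)/1.13=45.6522; Δ=(53.8075−-5.0352)/(127.6775−68.8348)=1.0000; B=V−Δ·S=-65.3717
Node (2,0) S=28.0612: V=(p*·-33.1013+(1−p*)·-47.9737)/1.13=-29.7898; Δ=(-33.1013−-47.9737)/(32.2704−17.3979)=1.0000; B=V−Δ·S=-57.8510
Node (2,1) S=52.0490: V=(p*·-5.5153+(1−p*)·-33.1013)/1.13=-5.8020; Δ=(-5.5153−-33.1013)/(59.8563−32.2704)=1.0000; B=V−Δ·S=-57.8510
Node (2,2) S=96.5425: V=(p*·45.6522+(1−p*)·-5.5153)/1.13=38.6915; Δ=(45.6522−-5.5153)/(111.0239−59.8563)=1.0000; B=V−Δ·S=-57.8510
Node (1,0) S=45.2600: V=(p*·-5.8020+(1−p*)·-29.7898)/1.13=-5.9356; Δ=(-5.8020−-29.7898)/(52.0490−28.0612)=1.0000; B=V−Δ·S=-51.1956
Node (1,1) S=83.9500: V=(p*·38.6915+(1−p*)·-5.8020)/1.13=32.7544; Δ=(38.6915−-5.8020)/(96.5425−52.0490)=1.0000; B=V−Δ·S=-51.1956
Node (0,0) S=73.0000: V=(p*·32.7544+(1−p*)·-5.9356)/1.13=27.6941; Δ=(32.7544−-5.9356)/(83.9500−45.2600)=1.0000; B=V−Δ·S=-45.3059
Check: Δ(0,0)·S0 + B(0,0) = 27.6941 = V0.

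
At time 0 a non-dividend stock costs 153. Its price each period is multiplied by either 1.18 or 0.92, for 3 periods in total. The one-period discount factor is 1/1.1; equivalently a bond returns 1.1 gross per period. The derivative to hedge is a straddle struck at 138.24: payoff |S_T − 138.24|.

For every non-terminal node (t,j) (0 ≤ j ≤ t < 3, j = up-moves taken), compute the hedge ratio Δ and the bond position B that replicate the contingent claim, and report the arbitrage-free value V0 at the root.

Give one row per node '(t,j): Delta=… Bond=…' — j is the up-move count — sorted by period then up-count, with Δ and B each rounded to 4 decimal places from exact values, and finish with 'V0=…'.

(0,0): Delta=0.9249 Bond=-91.5295
(1,0): Delta=0.7080 Bond=-70.1600
(1,1): Delta=1.0000 Bond=-114.2479
(2,0): Delta=-0.1346 Bond=31.9417
(2,1): Delta=1.0000 Bond=-125.6727
(2,2): Delta=1.0000 Bond=-125.6727
V0=49.9743

No-arbitrage ⇒ martingale measure with p* = (R−d)/(u−d) = 0.6923.
Terminal values V(3,·): V(3,0)=19.1007, V(3,1)=14.5691, V(3,2)=57.7542, V(3,3)=113.1439
  t=2,j=0: stock 129.4992 → up 152.8091 (V=14.5691), down 119.1393 (V=19.1007). Price 14.5122; hedge Δ=-0.1346, bond B=31.9417.
  t=2,j=1: stock 166.0968 → up 195.9942 (V=57.7542), down 152.8091 (V=14.5691). Price 40.4241; hedge Δ=1.0000, bond B=-125.6727.
  t=2,j=2: stock 213.0372 → up 251.3839 (V=113.1439), down 195.9942 (V=57.7542). Price 87.3645; hedge Δ=1.0000, bond B=-125.6727.
  t=1,j=0: stock 140.7600 → up 166.0968 (V=40.4241), down 129.4992 (V=14.5122). Price 29.5011; hedge Δ=0.7080, bond B=-70.1600.
  t=1,j=1: stock 180.5400 → up 213.0372 (V=87.3645), down 166.0968 (V=40.4241). Price 66.2921; hedge Δ=1.0000, bond B=-114.2479.
  t=0,j=0: stock 153.0000 → up 180.5400 (V=66.2921), down 140.7600 (V=29.5011). Price 49.9743; hedge Δ=0.9249, bond B=-91.5295.
Self-financing check: at every node Δ·S+B equals the discounted successor values.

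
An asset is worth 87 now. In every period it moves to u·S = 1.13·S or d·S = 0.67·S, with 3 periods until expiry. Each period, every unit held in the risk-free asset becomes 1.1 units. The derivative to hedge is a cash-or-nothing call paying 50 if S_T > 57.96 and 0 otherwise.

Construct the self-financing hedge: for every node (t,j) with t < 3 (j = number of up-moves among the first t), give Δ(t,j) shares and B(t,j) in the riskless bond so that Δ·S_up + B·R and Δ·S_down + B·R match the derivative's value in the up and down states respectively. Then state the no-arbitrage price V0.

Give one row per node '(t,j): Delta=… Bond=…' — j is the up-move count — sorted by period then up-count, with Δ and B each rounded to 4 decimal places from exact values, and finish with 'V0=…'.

(0,0): Delta=0.1259 Bond=26.1543
(1,0): Delta=1.5847 Bond=-56.2616
(1,1): Delta=0.0656 Bond=34.7022
(2,0): Delta=0.0000 Bond=0.0000
(2,1): Delta=1.6502 Bond=-66.2055
(2,2): Delta=0.0000 Bond=45.4545
V0=37.1072

Risk-neutral probability p* = (R−d)/(u−d) = (1.1−0.67)/(1.13−0.67) = 0.9348.
At expiry t=3: V(3,0)=0.0000, V(3,1)=0.0000, V(3,2)=50.0000, V(3,3)=50.0000
Node (2,0) S=39.0543: V=(p*·0.0000+(1−p*)·0.0000)/1.1=0.0000; Δ=(0.0000−0.0000)/(44.1314−26.1664)=0.0000; B=V−Δ·S=0.0000
Node (2,1) S=65.8677: V=(p*·50.0000+(1−p*)·0.0000)/1.1=42.4901; Δ=(50.0000−0.0000)/(74.4305−44.1314)=1.6502; B=V−Δ·S=-66.2055
Node (2,2) S=111.0903: V=(p*·50.0000+(1−p*)·50.0000)/1.1=45.4545; Δ=(50.0000−50.0000)/(125.5320−74.4305)=0.0000; B=V−Δ·S=45.4545
Node (1,0) S=58.2900: V=(p*·42.4901+(1−p*)·0.0000)/1.1=36.1082; Δ=(42.4901−0.0000)/(65.8677−39.0543)=1.5847; B=V−Δ·S=-56.2616
Node (1,1) S=98.3100: V=(p*·45.4545+(1−p*)·42.4901)/1.1=41.1466; Δ=(45.4545−42.4901)/(111.0903−65.8677)=0.0656; B=V−Δ·S=34.7022
Node (0,0) S=87.0000: V=(p*·41.1466+(1−p*)·36.1082)/1.1=37.1072; Δ=(41.1466−36.1082)/(98.3100−58.2900)=0.1259; B=V−Δ·S=26.1543
Self-financing check: at every node Δ·S+B equals the discounted successor values.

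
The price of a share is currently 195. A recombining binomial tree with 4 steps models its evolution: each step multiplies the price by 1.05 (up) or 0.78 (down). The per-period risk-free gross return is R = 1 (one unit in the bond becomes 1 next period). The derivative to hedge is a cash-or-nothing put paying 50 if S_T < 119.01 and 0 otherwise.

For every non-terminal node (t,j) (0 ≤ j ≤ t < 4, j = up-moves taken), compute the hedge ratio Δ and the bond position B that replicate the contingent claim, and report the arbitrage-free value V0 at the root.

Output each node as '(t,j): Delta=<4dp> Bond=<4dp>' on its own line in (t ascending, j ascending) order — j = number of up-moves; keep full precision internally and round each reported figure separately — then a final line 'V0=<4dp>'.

Since d<R<u, set p* = (R−d)/(u−d) = 0.8148; price each node as the discounted p*-expectation of its children.
Terminal payoffs: V(4,0)=50.0000, V(4,1)=50.0000, V(4,2)=0.0000, V(4,3)=0.0000, V(4,4)=0.0000
  t=3,j=0: stock 92.5376 → up 97.1645 (V=50.0000), down 72.1794 (V=50.0000). Price 50.0000; hedge Δ=0.0000, bond B=50.0000.
  t=3,j=1: stock 124.5699 → up 130.7984 (V=0.0000), down 97.1645 (V=50.0000). Price 9.2593; hedge Δ=-1.4866, bond B=194.4444.
  t=3,j=2: stock 167.6903 → up 176.0748 (V=0.0000), down 130.7984 (V=0.0000). Price 0.0000; hedge Δ=0.0000, bond B=0.0000.
  t=3,j=3: stock 225.7369 → up 237.0237 (V=0.0000), down 176.0748 (V=0.0000). Price 0.0000; hedge Δ=0.0000, bond B=0.0000.
  t=2,j=0: stock 118.6380 → up 124.5699 (V=9.2593), down 92.5376 (V=50.0000). Price 16.8038; hedge Δ=-1.2719, bond B=167.6955.
  t=2,j=1: stock 159.7050 → up 167.6903 (V=0.0000), down 124.5699 (V=9.2593). Price 1.7147; hedge Δ=-0.2147, bond B=36.0082.
  t=2,j=2: stock 214.9875 → up 225.7369 (V=0.0000), down 167.6903 (V=0.0000). Price 0.0000; hedge Δ=0.0000, bond B=0.0000.
  t=1,j=0: stock 152.1000 → up 159.7050 (V=1.7147), down 118.6380 (V=16.8038). Price 4.5090; hedge Δ=-0.3674, bond B=60.3948.
  t=1,j=1: stock 204.7500 → up 214.9875 (V=0.0000), down 159.7050 (V=1.7147). Price 0.3175; hedge Δ=-0.0310, bond B=6.6682.
  t=0,j=0: stock 195.0000 → up 204.7500 (V=0.3175), down 152.1000 (V=4.5090). Price 1.0937; hedge Δ=-0.0796, bond B=16.6176.
Self-financing check: at every node Δ·S+B equals the discounted successor values.

(0,0): Delta=-0.0796 Bond=16.6176
(1,0): Delta=-0.3674 Bond=60.3948
(1,1): Delta=-0.0310 Bond=6.6682
(2,0): Delta=-1.2719 Bond=167.6955
(2,1): Delta=-0.2147 Bond=36.0082
(2,2): Delta=0.0000 Bond=0.0000
(3,0): Delta=0.0000 Bond=50.0000
(3,1): Delta=-1.4866 Bond=194.4444
(3,2): Delta=0.0000 Bond=0.0000
(3,3): Delta=0.0000 Bond=0.0000
V0=1.0937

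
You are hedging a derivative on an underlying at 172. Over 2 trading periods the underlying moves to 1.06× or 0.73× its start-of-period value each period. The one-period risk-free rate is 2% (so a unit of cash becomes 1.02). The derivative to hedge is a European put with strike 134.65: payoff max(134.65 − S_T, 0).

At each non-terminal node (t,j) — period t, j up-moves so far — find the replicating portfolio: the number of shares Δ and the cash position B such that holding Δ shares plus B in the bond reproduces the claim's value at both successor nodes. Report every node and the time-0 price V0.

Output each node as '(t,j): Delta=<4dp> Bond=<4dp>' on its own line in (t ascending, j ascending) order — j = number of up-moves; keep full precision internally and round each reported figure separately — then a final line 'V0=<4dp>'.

The replicating-portfolio and risk-neutral prices coincide; use p* = (1.02−0.73)/(1.06−0.73) = 0.8788 for the latter.
Terminal values V(2,·): V(2,0)=42.9912, V(2,1)=1.5564, V(2,2)=0.0000
Node (1,0) S=125.5600: V=(p*·1.5564+(1−p*)·42.9912)/1.02=6.4498; Δ=(1.5564−42.9912)/(133.0936−91.6588)=-1.0000; B=V−Δ·S=132.0098
Node (1,1) S=182.3200: V=(p*·0.0000+(1−p*)·1.5564)/1.02=0.1850; Δ=(0.0000−1.5564)/(193.2592−133.0936)=-0.0259; B=V−Δ·S=4.9013
Node (0,0) S=172.0000: V=(p*·0.1850+(1−p*)·6.4498)/1.02=0.9258; Δ=(0.1850−6.4498)/(182.3200−125.5600)=-0.1104; B=V−Δ·S=19.9102
The time-0 hedge costs 0.9258, which is the no-arbitrage price.

(0,0): Delta=-0.1104 Bond=19.9102
(1,0): Delta=-1.0000 Bond=132.0098
(1,1): Delta=-0.0259 Bond=4.9013
V0=0.9258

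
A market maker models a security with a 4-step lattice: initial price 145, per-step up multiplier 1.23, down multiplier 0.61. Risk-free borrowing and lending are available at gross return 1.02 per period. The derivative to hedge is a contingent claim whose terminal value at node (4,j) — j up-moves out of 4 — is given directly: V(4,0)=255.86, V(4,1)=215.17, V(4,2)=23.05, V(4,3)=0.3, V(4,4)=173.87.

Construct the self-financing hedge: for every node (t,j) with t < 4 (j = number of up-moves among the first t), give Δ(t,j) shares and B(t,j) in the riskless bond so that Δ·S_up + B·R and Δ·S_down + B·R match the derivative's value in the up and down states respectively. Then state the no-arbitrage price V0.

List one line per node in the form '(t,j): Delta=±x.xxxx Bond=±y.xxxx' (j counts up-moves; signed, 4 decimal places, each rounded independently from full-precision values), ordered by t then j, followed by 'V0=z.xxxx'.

(0,0): Delta=-0.0547 Bond=68.7175
(1,0): Delta=-1.7646 Bond=221.3329
(1,1): Delta=0.3796 Bond=-7.3731
(2,0): Delta=-4.1274 Bond=353.2390
(2,1): Delta=-1.1645 Bond=160.4652
(2,2): Delta=0.7718 Bond=-93.5620
(3,0): Delta=-1.9941 Bond=290.0919
(3,1): Delta=-4.6693 Bond=396.2660
(3,2): Delta=-0.2742 Bond=44.5422
(3,3): Delta=1.0375 Bond=-167.1279
V0=60.7799

Risk-neutral probability p* = (R−d)/(u−d) = (1.02−0.61)/(1.23−0.61) = 0.6613.
At expiry t=4: V(4,0)=255.8600, V(4,1)=215.1700, V(4,2)=23.0500, V(4,3)=0.3000, V(4,4)=173.8700
Node (3,0) S=32.9122: V=(p*·215.1700+(1−p*)·255.8600)/1.02=224.4628; Δ=(215.1700−255.8600)/(40.4821−20.0765)=-1.9941; B=V−Δ·S=290.0919
Node (3,1) S=66.3640: V=(p*·23.0500+(1−p*)·215.1700)/1.02=86.3950; Δ=(23.0500−215.1700)/(81.6278−40.4821)=-4.6693; B=V−Δ·S=396.2660
Node (3,2) S=133.8160: V=(p*·0.3000+(1−p*)·23.0500)/1.02=7.8487; Δ=(0.3000−23.0500)/(164.5937−81.6278)=-0.2742; B=V−Δ·S=44.5422
Node (3,3) S=269.8257: V=(p*·173.8700+(1−p*)·0.3000)/1.02=112.8237; Δ=(173.8700−0.3000)/(331.8856−164.5937)=1.0375; B=V−Δ·S=-167.1279
Node (2,0) S=53.9545: V=(p*·86.3950+(1−p*)·224.4628)/1.02=130.5489; Δ=(86.3950−224.4628)/(66.3640−32.9122)=-4.1274; B=V−Δ·S=353.2390
Node (2,1) S=108.7935: V=(p*·7.8487+(1−p*)·86.3950)/1.02=33.7775; Δ=(7.8487−86.3950)/(133.8160−66.3640)=-1.1645; B=V−Δ·S=160.4652
Node (2,2) S=219.3705: V=(p*·112.8237+(1−p*)·7.8487)/1.02=75.7526; Δ=(112.8237−7.8487)/(269.8257−133.8160)=0.7718; B=V−Δ·S=-93.5620
Node (1,0) S=88.4500: V=(p*·33.7775+(1−p*)·130.5489)/1.02=65.2499; Δ=(33.7775−130.5489)/(108.7935−53.9545)=-1.7646; B=V−Δ·S=221.3329
Node (1,1) S=178.3500: V=(p*·75.7526+(1−p*)·33.7775)/1.02=60.3287; Δ=(75.7526−33.7775)/(219.3705−108.7935)=0.3796; B=V−Δ·S=-7.3731
Node (0,0) S=145.0000: V=(p*·60.3287+(1−p*)·65.2499)/1.02=60.7799; Δ=(60.3287−65.2499)/(178.3500−88.4500)=-0.0547; B=V−Δ·S=68.7175
The time-0 hedge costs 60.7799, which is the no-arbitrage price.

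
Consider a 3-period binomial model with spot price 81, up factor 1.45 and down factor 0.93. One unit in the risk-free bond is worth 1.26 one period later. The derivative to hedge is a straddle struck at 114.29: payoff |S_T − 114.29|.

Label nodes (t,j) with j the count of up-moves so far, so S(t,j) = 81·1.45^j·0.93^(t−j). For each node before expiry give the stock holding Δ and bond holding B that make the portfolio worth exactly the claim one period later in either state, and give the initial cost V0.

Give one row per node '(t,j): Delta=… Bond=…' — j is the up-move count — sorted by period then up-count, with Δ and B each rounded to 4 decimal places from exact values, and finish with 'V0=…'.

(0,0): Delta=0.6783 Bond=-25.4489
(1,0): Delta=0.1338 Bond=8.9468
(1,1): Delta=0.8793 Bond=-55.6788
(2,0): Delta=-1.0000 Bond=90.7063
(2,1): Delta=0.5525 Bond=-34.4613
(2,2): Delta=1.0000 Bond=-90.7063
V0=29.4916

Since d<R<u, set p* = (R−d)/(u−d) = 0.6346; price each node as the discounted p*-expectation of its children.
At expiry t=3: V(3,0)=49.1371, V(3,1)=12.7075, V(3,2)=44.0913, V(3,3)=132.6486
Node (2,0) S=70.0569: V=(p*·12.7075+(1−p*)·49.1371)/1.26=20.6494; Δ=(12.7075−49.1371)/(101.5825−65.1529)=-1.0000; B=V−Δ·S=90.7063
Node (2,1) S=109.2285: V=(p*·44.0913+(1−p*)·12.7075)/1.26=25.8922; Δ=(44.0913−12.7075)/(158.3813−101.5825)=0.5525; B=V−Δ·S=-34.4613
Node (2,2) S=170.3025: V=(p*·132.6486+(1−p*)·44.0913)/1.26=79.5962; Δ=(132.6486−44.0913)/(246.9386−158.3813)=1.0000; B=V−Δ·S=-90.7063
Node (1,0) S=75.3300: V=(p*·25.8922+(1−p*)·20.6494)/1.26=19.0290; Δ=(25.8922−20.6494)/(109.2285−70.0569)=0.1338; B=V−Δ·S=8.9468
Node (1,1) S=117.4500: V=(p*·79.5962+(1−p*)·25.8922)/1.26=47.5981; Δ=(79.5962−25.8922)/(170.3025−109.2285)=0.8793; B=V−Δ·S=-55.6788
Node (0,0) S=81.0000: V=(p*·47.5981+(1−p*)·19.0290)/1.26=29.4916; Δ=(47.5981−19.0290)/(117.4500−75.3300)=0.6783; B=V−Δ·S=-25.4489
The time-0 hedge costs 29.4916, which is the no-arbitrage price.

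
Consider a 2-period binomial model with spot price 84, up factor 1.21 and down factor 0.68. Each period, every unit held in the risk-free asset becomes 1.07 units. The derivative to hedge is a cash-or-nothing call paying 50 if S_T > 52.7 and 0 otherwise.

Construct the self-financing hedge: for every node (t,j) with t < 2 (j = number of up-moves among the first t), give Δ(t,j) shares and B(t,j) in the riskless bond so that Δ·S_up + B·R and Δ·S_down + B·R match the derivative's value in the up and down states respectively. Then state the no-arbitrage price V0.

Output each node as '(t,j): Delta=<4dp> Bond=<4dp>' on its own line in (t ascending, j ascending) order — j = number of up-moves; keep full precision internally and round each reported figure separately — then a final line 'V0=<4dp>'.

(0,0): Delta=0.2773 Bond=17.3351
(1,0): Delta=1.6516 Bond=-59.9542
(1,1): Delta=0.0000 Bond=46.7290
V0=40.6247

No-arbitrage ⇒ martingale measure with p* = (R−d)/(u−d) = 0.7358.
Terminal payoffs: V(2,0)=0.0000, V(2,1)=50.0000, V(2,2)=50.0000
(1,0): S=57.1200. Δ = (V_up−V_dn)/(S_up−S_dn) = (50.0000−0.0000)/(69.1152−38.8416) = 1.6516. V = [p*·50.0000 + (1−p*)·0.0000]/1.07 = 34.3855. B = V − Δ·S = -59.9542.
(1,1): S=101.6400. Δ = (V_up−V_dn)/(S_up−S_dn) = (50.0000−50.0000)/(122.9844−69.1152) = 0.0000. V = [p*·50.0000 + (1−p*)·50.0000]/1.07 = 46.7290. B = V − Δ·S = 46.7290.
(0,0): S=84.0000. Δ = (V_up−V_dn)/(S_up−S_dn) = (46.7290−34.3855)/(101.6400−57.1200) = 0.2773. V = [p*·46.7290 + (1−p*)·34.3855]/1.07 = 40.6247. B = V − Δ·S = 17.3351.
Check: Δ(0,0)·S0 + B(0,0) = 40.6247 = V0.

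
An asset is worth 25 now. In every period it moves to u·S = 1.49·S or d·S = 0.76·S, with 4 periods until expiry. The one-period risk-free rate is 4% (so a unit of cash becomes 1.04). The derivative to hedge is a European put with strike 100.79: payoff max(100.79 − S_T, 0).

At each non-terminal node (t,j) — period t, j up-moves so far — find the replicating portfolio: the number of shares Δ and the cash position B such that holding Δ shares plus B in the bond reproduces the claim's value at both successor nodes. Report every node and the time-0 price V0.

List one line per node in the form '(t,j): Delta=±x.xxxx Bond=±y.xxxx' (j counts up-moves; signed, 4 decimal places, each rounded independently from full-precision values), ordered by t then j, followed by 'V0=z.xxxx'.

(0,0): Delta=-0.9383 Bond=85.0293
(1,0): Delta=-1.0000 Bond=89.6019
(1,1): Delta=-0.8878 Bond=86.5476
(2,0): Delta=-1.0000 Bond=93.1860
(2,1): Delta=-1.0000 Bond=93.1860
(2,2): Delta=-0.7958 Bond=84.9045
(3,0): Delta=-1.0000 Bond=96.9135
(3,1): Delta=-1.0000 Bond=96.9135
(3,2): Delta=-1.0000 Bond=96.9135
(3,3): Delta=-0.6284 Bond=74.4587
V0=61.5707

No-arbitrage ⇒ martingale measure with p* = (R−d)/(u−d) = 0.3836.
At expiry t=4: V(4,0)=92.4495, V(4,1)=84.4381, V(4,2)=68.7318, V(4,3)=37.9390, V(4,4)=0.0000
  t=3,j=0: stock 10.9744 → up 16.3519 (V=84.4381), down 8.3405 (V=92.4495). Price 85.9391; hedge Δ=-1.0000, bond B=96.9135.
  t=3,j=1: stock 21.5156 → up 32.0582 (V=68.7318), down 16.3519 (V=84.4381). Price 75.3979; hedge Δ=-1.0000, bond B=96.9135.
  t=3,j=2: stock 42.1819 → up 62.8510 (V=37.9390), down 32.0582 (V=68.7318). Price 54.7316; hedge Δ=-1.0000, bond B=96.9135.
  t=3,j=3: stock 82.6987 → up 123.2211 (V=0.0000), down 62.8510 (V=37.9390). Price 22.4875; hedge Δ=-0.6284, bond B=74.4587.
  t=2,j=0: stock 14.4400 → up 21.5156 (V=75.3979), down 10.9744 (V=85.9391). Price 78.7460; hedge Δ=-1.0000, bond B=93.1860.
  t=2,j=1: stock 28.3100 → up 42.1819 (V=54.7316), down 21.5156 (V=75.3979). Price 64.8760; hedge Δ=-1.0000, bond B=93.1860.
  t=2,j=2: stock 55.5025 → up 82.6987 (V=22.4875), down 42.1819 (V=54.7316). Price 40.7346; hedge Δ=-0.7958, bond B=84.9045.
  t=1,j=0: stock 19.0000 → up 28.3100 (V=64.8760), down 14.4400 (V=78.7460). Price 70.6019; hedge Δ=-1.0000, bond B=89.6019.
  t=1,j=1: stock 37.2500 → up 55.5025 (V=40.7346), down 28.3100 (V=64.8760). Price 53.4772; hedge Δ=-0.8878, bond B=86.5476.
  t=0,j=0: stock 25.0000 → up 37.2500 (V=53.4772), down 19.0000 (V=70.6019). Price 61.5707; hedge Δ=-0.9383, bond B=85.0293.
Check: Δ(0,0)·S0 + B(0,0) = 61.5707 = V0.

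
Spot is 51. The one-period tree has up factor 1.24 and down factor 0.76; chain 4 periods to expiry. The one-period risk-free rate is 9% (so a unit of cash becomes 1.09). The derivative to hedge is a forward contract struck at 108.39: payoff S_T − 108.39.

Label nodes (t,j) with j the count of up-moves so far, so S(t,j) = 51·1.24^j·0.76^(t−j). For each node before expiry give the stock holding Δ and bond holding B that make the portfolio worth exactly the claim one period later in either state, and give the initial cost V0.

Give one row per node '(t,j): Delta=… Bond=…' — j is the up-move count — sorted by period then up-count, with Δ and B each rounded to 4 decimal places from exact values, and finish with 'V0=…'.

The replicating-portfolio and risk-neutral prices coincide; use p* = (1.09−0.76)/(1.24−0.76) = 0.6875 for the latter.
Terminal values V(4,·): V(4,0)=-91.3753, V(4,1)=-80.6292, V(4,2)=-63.0960, V(4,3)=-34.4893, V(4,4)=12.1849
  t=3,j=0: stock 22.3878 → up 27.7608 (V=-80.6292), down 17.0147 (V=-91.3753). Price -77.0526; hedge Δ=1.0000, bond B=-99.4404.
  t=3,j=1: stock 36.5274 → up 45.2940 (V=-63.0960), down 27.7608 (V=-80.6292). Price -62.9129; hedge Δ=1.0000, bond B=-99.4404.
  t=3,j=2: stock 59.5974 → up 73.9007 (V=-34.4893), down 45.2940 (V=-63.0960). Price -39.8430; hedge Δ=1.0000, bond B=-99.4404.
  t=3,j=3: stock 97.2378 → up 120.5749 (V=12.1849), down 73.9007 (V=-34.4893). Price -2.2025; hedge Δ=1.0000, bond B=-99.4404.
  t=2,j=0: stock 29.4576 → up 36.5274 (V=-62.9129), down 22.3878 (V=-77.0526). Price -61.7721; hedge Δ=1.0000, bond B=-91.2297.
  t=2,j=1: stock 48.0624 → up 59.5974 (V=-39.8430), down 36.5274 (V=-62.9129). Price -43.1673; hedge Δ=1.0000, bond B=-91.2297.
  t=2,j=2: stock 78.4176 → up 97.2378 (V=-2.2025), down 59.5974 (V=-39.8430). Price -12.8121; hedge Δ=1.0000, bond B=-91.2297.
  t=1,j=0: stock 38.7600 → up 48.0624 (V=-43.1673), down 29.4576 (V=-61.7721). Price -44.9370; hedge Δ=1.0000, bond B=-83.6970.
  t=1,j=1: stock 63.2400 → up 78.4176 (V=-12.8121), down 48.0624 (V=-43.1673). Price -20.4570; hedge Δ=1.0000, bond B=-83.6970.
  t=0,j=0: stock 51.0000 → up 63.2400 (V=-20.4570), down 38.7600 (V=-44.9370). Price -25.7862; hedge Δ=1.0000, bond B=-76.7862.
Self-financing check: at every node Δ·S+B equals the discounted successor values.

(0,0): Delta=1.0000 Bond=-76.7862
(1,0): Delta=1.0000 Bond=-83.6970
(1,1): Delta=1.0000 Bond=-83.6970
(2,0): Delta=1.0000 Bond=-91.2297
(2,1): Delta=1.0000 Bond=-91.2297
(2,2): Delta=1.0000 Bond=-91.2297
(3,0): Delta=1.0000 Bond=-99.4404
(3,1): Delta=1.0000 Bond=-99.4404
(3,2): Delta=1.0000 Bond=-99.4404
(3,3): Delta=1.0000 Bond=-99.4404
V0=-25.7862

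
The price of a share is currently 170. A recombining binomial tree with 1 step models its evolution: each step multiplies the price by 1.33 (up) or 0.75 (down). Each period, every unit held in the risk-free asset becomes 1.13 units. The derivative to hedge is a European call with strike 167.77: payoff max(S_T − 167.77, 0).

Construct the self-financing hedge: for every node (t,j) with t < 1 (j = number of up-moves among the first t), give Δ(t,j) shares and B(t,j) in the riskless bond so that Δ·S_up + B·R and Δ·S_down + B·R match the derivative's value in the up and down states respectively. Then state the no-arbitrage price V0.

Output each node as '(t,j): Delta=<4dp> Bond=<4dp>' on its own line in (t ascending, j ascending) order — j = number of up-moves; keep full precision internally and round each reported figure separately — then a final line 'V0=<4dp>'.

(0,0): Delta=0.5916 Bond=-66.7493
V0=33.8197

Risk-neutral probability p* = (R−d)/(u−d) = (1.13−0.75)/(1.33−0.75) = 0.6552.
Terminal values V(1,·): V(1,0)=0.0000, V(1,1)=58.3300
Node (0,0) S=170.0000: V=(p*·58.3300+(1−p*)·0.0000)/1.13=33.8197; Δ=(58.3300−0.0000)/(226.1000−127.5000)=0.5916; B=V−Δ·S=-66.7493
The time-0 hedge costs 33.8197, which is the no-arbitrage price.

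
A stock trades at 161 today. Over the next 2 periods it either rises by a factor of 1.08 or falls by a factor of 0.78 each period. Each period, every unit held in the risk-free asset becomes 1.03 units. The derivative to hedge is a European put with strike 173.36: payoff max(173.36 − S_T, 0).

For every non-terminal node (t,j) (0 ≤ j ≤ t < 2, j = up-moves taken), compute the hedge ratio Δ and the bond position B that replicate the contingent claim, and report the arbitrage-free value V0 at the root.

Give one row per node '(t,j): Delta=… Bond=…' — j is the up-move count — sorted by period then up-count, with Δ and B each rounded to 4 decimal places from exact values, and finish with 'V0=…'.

Risk-neutral probability p* = (R−d)/(u−d) = (1.03−0.78)/(1.08−0.78) = 0.8333.
Terminal payoffs: V(2,0)=75.4076, V(2,1)=37.7336, V(2,2)=0.0000
Node (1,0) S=125.5800: V=(p*·37.7336+(1−p*)·75.4076)/1.03=42.7307; Δ=(37.7336−75.4076)/(135.6264−97.9524)=-1.0000; B=V−Δ·S=168.3107
Node (1,1) S=173.8800: V=(p*·0.0000+(1−p*)·37.7336)/1.03=6.1058; Δ=(0.0000−37.7336)/(187.7904−135.6264)=-0.7234; B=V−Δ·S=131.8844
Node (0,0) S=161.0000: V=(p*·6.1058+(1−p*)·42.7307)/1.03=11.8543; Δ=(6.1058−42.7307)/(173.8800−125.5800)=-0.7583; B=V−Δ·S=133.9373
Each (Δ,B) replicates both successor values, so the strategy is self-financing and V0 is arbitrage-free.

(0,0): Delta=-0.7583 Bond=133.9373
(1,0): Delta=-1.0000 Bond=168.3107
(1,1): Delta=-0.7234 Bond=131.8844
V0=11.8543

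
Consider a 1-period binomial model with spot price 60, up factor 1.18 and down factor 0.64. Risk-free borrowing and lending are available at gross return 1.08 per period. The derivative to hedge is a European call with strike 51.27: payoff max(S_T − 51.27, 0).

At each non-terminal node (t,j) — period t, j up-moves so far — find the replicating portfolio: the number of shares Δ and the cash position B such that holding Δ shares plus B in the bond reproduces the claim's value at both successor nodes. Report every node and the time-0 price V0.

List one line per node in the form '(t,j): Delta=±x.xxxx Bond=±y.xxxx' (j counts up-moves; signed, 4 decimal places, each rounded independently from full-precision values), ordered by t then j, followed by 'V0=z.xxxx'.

(0,0): Delta=0.6028 Bond=-21.4321
V0=14.7346

No-arbitrage ⇒ martingale measure with p* = (R−d)/(u−d) = 0.8148.
At expiry t=1: V(1,0)=0.0000, V(1,1)=19.5300
Node (0,0) S=60.0000: V=(p*·19.5300+(1−p*)·0.0000)/1.08=14.7346; Δ=(19.5300−0.0000)/(70.8000−38.4000)=0.6028; B=V−Δ·S=-21.4321
The time-0 hedge costs 14.7346, which is the no-arbitrage price.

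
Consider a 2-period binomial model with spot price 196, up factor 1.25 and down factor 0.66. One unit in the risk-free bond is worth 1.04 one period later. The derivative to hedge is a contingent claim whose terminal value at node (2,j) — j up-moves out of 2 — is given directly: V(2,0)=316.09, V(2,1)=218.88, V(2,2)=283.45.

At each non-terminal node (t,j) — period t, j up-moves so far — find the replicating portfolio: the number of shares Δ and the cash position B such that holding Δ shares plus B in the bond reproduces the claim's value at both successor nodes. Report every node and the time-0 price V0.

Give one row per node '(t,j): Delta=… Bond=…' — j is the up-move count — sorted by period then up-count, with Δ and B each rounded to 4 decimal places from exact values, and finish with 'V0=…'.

(0,0): Delta=0.0581 Bond=227.1301
(1,0): Delta=-1.2737 Bond=408.4936
(1,1): Delta=0.4467 Bond=141.0088
V0=238.5174

The replicating-portfolio and risk-neutral prices coincide; use p* = (1.04−0.66)/(1.25−0.66) = 0.6441 for the latter.
Terminal values V(2,·): V(2,0)=316.0900, V(2,1)=218.8800, V(2,2)=283.4500
Node (1,0) S=129.3600: V=(p*·218.8800+(1−p*)·316.0900)/1.04=243.7309; Δ=(218.8800−316.0900)/(161.7000−85.3776)=-1.2737; B=V−Δ·S=408.4936
Node (1,1) S=245.0000: V=(p*·283.4500+(1−p*)·218.8800)/1.04=250.4495; Δ=(283.4500−218.8800)/(306.2500−161.7000)=0.4467; B=V−Δ·S=141.0088
Node (0,0) S=196.0000: V=(p*·250.4495+(1−p*)·243.7309)/1.04=238.5174; Δ=(250.4495−243.7309)/(245.0000−129.3600)=0.0581; B=V−Δ·S=227.1301
Self-financing check: at every node Δ·S+B equals the discounted successor values.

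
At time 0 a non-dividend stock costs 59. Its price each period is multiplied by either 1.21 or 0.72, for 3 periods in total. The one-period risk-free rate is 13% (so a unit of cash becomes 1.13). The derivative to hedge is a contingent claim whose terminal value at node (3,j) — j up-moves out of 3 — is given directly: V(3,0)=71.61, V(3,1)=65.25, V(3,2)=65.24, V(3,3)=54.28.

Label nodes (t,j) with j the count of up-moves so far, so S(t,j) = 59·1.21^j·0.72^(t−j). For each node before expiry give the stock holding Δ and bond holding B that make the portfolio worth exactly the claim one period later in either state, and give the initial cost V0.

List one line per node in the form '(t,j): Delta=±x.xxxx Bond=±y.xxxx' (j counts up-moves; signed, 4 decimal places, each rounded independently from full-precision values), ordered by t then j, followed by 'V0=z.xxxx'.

(0,0): Delta=-0.2125 Bond=53.3238
(1,0): Delta=-0.0445 Bond=53.1180
(1,1): Delta=-0.2320 Bond=61.6487
(2,0): Delta=-0.4244 Bond=71.6419
(2,1): Delta=-0.0004 Bond=57.7564
(2,2): Delta=-0.2589 Bond=71.9863
V0=40.7845

Risk-neutral probability p* = (R−d)/(u−d) = (1.13−0.72)/(1.21−0.72) = 0.8367.
At expiry t=3: V(3,0)=71.6100, V(3,1)=65.2500, V(3,2)=65.2400, V(3,3)=54.2800
(2,0): S=30.5856. Δ = (V_up−V_dn)/(S_up−S_dn) = (65.2500−71.6100)/(37.0086−22.0216) = -0.4244. V = [p*·65.2500 + (1−p*)·71.6100]/1.13 = 58.6623. B = V − Δ·S = 71.6419.
(2,1): S=51.4008. Δ = (V_up−V_dn)/(S_up−S_dn) = (65.2400−65.2500)/(62.1950−37.0086) = -0.0004. V = [p*·65.2400 + (1−p*)·65.2500]/1.13 = 57.7360. B = V − Δ·S = 57.7564.
(2,2): S=86.3819. Δ = (V_up−V_dn)/(S_up−S_dn) = (54.2800−65.2400)/(104.5221−62.1950) = -0.2589. V = [p*·54.2800 + (1−p*)·65.2400]/1.13 = 49.6189. B = V − Δ·S = 71.9863.
(1,0): S=42.4800. Δ = (V_up−V_dn)/(S_up−S_dn) = (57.7360−58.6623)/(51.4008−30.5856) = -0.0445. V = [p*·57.7360 + (1−p*)·58.6623]/1.13 = 51.2276. B = V − Δ·S = 53.1180.
(1,1): S=71.3900. Δ = (V_up−V_dn)/(S_up−S_dn) = (49.6189−57.7360)/(86.3819−51.4008) = -0.2320. V = [p*·49.6189 + (1−p*)·57.7360]/1.13 = 45.0833. B = V − Δ·S = 61.6487.
(0,0): S=59.0000. Δ = (V_up−V_dn)/(S_up−S_dn) = (45.0833−51.2276)/(71.3900−42.4800) = -0.2125. V = [p*·45.0833 + (1−p*)·51.2276]/1.13 = 40.7845. B = V − Δ·S = 53.3238.
Check: Δ(0,0)·S0 + B(0,0) = 40.7845 = V0.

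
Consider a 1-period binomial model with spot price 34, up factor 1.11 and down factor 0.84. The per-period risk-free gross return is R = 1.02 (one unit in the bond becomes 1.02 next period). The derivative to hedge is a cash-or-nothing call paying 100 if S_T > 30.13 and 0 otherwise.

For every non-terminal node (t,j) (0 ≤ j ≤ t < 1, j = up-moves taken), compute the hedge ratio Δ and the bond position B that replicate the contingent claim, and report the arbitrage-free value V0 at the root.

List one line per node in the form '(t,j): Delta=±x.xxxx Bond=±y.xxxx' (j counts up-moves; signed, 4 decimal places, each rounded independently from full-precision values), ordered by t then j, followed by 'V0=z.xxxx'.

No-arbitrage ⇒ martingale measure with p* = (R−d)/(u−d) = 0.6667.
At expiry t=1: V(1,0)=0.0000, V(1,1)=100.0000
  t=0,j=0: stock 34.0000 → up 37.7400 (V=100.0000), down 28.5600 (V=0.0000). Price 65.3595; hedge Δ=10.8932, bond B=-305.0109.
Root portfolio cost Δ·34+B reproduces V0=65.3595.

(0,0): Delta=10.8932 Bond=-305.0109
V0=65.3595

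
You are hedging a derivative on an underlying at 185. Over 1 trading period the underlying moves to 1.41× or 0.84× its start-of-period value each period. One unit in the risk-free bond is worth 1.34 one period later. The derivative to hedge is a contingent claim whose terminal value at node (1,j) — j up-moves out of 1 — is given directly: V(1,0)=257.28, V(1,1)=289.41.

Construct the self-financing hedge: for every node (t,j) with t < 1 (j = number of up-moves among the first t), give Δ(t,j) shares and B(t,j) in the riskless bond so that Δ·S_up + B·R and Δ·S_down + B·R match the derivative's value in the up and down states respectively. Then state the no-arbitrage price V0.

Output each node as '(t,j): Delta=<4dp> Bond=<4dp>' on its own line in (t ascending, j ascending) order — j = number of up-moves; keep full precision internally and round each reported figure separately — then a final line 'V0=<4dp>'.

Risk-neutral probability p* = (R−d)/(u−d) = (1.34−0.84)/(1.41−0.84) = 0.8772.
At expiry t=1: V(1,0)=257.2800, V(1,1)=289.4100
(0,0): S=185.0000. Δ = (V_up−V_dn)/(S_up−S_dn) = (289.4100−257.2800)/(260.8500−155.4000) = 0.3047. V = [p*·289.4100 + (1−p*)·257.2800]/1.34 = 213.0330. B = V − Δ·S = 156.6646.
Check: Δ(0,0)·S0 + B(0,0) = 213.0330 = V0.

(0,0): Delta=0.3047 Bond=156.6646
V0=213.0330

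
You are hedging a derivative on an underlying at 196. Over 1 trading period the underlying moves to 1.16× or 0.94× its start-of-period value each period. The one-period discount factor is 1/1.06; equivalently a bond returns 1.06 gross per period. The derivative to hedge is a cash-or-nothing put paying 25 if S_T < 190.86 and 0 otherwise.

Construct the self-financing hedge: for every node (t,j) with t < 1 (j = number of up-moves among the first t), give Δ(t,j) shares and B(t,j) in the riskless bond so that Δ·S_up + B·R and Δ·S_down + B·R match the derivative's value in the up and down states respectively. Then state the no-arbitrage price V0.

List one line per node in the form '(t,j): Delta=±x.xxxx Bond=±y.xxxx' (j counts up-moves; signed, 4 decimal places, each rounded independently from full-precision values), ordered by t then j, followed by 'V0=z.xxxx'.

The replicating-portfolio and risk-neutral prices coincide; use p* = (1.06−0.94)/(1.16−0.94) = 0.5455 for the latter.
At expiry t=1: V(1,0)=25.0000, V(1,1)=0.0000
  t=0,j=0: stock 196.0000 → up 227.3600 (V=0.0000), down 184.2400 (V=25.0000). Price 10.7204; hedge Δ=-0.5798, bond B=124.3568.
Self-financing check: at every node Δ·S+B equals the discounted successor values.

(0,0): Delta=-0.5798 Bond=124.3568
V0=10.7204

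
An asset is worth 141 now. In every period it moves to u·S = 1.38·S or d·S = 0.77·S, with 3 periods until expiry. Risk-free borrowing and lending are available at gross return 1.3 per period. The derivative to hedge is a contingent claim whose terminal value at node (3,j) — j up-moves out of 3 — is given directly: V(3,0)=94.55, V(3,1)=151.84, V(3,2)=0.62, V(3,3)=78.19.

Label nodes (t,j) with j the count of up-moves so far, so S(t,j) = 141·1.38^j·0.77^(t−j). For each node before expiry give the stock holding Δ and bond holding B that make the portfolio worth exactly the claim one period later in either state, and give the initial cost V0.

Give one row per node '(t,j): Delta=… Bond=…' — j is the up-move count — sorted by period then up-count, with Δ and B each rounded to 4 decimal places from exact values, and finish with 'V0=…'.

Under the risk-neutral measure, an up-move has probability p* = (R−d)/(u−d) = 0.8689 and values discount at R = 1.3.
Terminal payoffs: V(3,0)=94.5500, V(3,1)=151.8400, V(3,2)=0.6200, V(3,3)=78.1900
(2,0): S=83.5989. Δ = (V_up−V_dn)/(S_up−S_dn) = (151.8400−94.5500)/(115.3665−64.3712) = 1.1234. V = [p*·151.8400 + (1−p*)·94.5500]/1.3 = 111.0204. B = V − Δ·S = 17.1024.
(2,1): S=149.8266. Δ = (V_up−V_dn)/(S_up−S_dn) = (0.6200−151.8400)/(206.7607−115.3665) = -1.6546. V = [p*·0.6200 + (1−p*)·151.8400]/1.3 = 15.7324. B = V − Δ·S = 263.6340.
(2,2): S=268.5204. Δ = (V_up−V_dn)/(S_up−S_dn) = (78.1900−0.6200)/(370.5582−206.7607) = 0.4736. V = [p*·78.1900 + (1−p*)·0.6200]/1.3 = 52.3207. B = V − Δ·S = -74.8433.
(1,0): S=108.5700. Δ = (V_up−V_dn)/(S_up−S_dn) = (15.7324−111.0204)/(149.8266−83.5989) = -1.4388. V = [p*·15.7324 + (1−p*)·111.0204]/1.3 = 21.7148. B = V − Δ·S = 177.9246.
(1,1): S=194.5800. Δ = (V_up−V_dn)/(S_up−S_dn) = (52.3207−15.7324)/(268.5204−149.8266) = 0.3083. V = [p*·52.3207 + (1−p*)·15.7324]/1.3 = 36.5556. B = V − Δ·S = -23.4252.
(0,0): S=141.0000. Δ = (V_up−V_dn)/(S_up−S_dn) = (36.5556−21.7148)/(194.5800−108.5700) = 0.1725. V = [p*·36.5556 + (1−p*)·21.7148]/1.3 = 26.6225. B = V − Δ·S = 2.2933.
Root portfolio cost Δ·141+B reproduces V0=26.6225.

(0,0): Delta=0.1725 Bond=2.2933
(1,0): Delta=-1.4388 Bond=177.9246
(1,1): Delta=0.3083 Bond=-23.4252
(2,0): Delta=1.1234 Bond=17.1024
(2,1): Delta=-1.6546 Bond=263.6340
(2,2): Delta=0.4736 Bond=-74.8433
V0=26.6225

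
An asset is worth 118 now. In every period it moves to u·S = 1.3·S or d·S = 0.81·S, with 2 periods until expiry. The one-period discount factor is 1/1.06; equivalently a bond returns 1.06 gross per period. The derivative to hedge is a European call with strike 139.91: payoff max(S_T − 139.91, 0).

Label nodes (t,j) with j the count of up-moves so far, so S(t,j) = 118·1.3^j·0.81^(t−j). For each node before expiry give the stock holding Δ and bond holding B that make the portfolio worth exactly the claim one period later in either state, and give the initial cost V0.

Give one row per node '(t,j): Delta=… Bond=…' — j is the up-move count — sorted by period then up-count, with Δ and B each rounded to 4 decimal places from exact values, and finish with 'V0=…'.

(0,0): Delta=0.4954 Bond=-44.6695
(1,0): Delta=0.0000 Bond=0.0000
(1,1): Delta=0.7917 Bond=-92.8054
V0=13.7869

Since d<R<u, set p* = (R−d)/(u−d) = 0.5102; price each node as the discounted p*-expectation of its children.
Terminal payoffs: V(2,0)=0.0000, V(2,1)=0.0000, V(2,2)=59.5100
  t=1,j=0: stock 95.5800 → up 124.2540 (V=0.0000), down 77.4198 (V=0.0000). Price 0.0000; hedge Δ=0.0000, bond B=0.0000.
  t=1,j=1: stock 153.4000 → up 199.4200 (V=59.5100), down 124.2540 (V=0.0000). Price 28.6436; hedge Δ=0.7917, bond B=-92.8054.
  t=0,j=0: stock 118.0000 → up 153.4000 (V=28.6436), down 95.5800 (V=0.0000). Price 13.7869; hedge Δ=0.4954, bond B=-44.6695.
Check: Δ(0,0)·S0 + B(0,0) = 13.7869 = V0.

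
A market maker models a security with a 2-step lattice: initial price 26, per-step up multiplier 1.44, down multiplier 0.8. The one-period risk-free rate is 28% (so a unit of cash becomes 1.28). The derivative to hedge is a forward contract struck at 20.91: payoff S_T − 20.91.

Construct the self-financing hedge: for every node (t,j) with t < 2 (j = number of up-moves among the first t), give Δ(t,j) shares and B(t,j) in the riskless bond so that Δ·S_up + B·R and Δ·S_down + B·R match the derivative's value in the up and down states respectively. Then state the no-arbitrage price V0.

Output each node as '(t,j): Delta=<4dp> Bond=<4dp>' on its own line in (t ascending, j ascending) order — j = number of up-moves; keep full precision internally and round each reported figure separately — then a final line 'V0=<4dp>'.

(0,0): Delta=1.0000 Bond=-12.7625
(1,0): Delta=1.0000 Bond=-16.3359
(1,1): Delta=1.0000 Bond=-16.3359
V0=13.2375

Since d<R<u, set p* = (R−d)/(u−d) = 0.7500; price each node as the discounted p*-expectation of its children.
Terminal values V(2,·): V(2,0)=-4.2700, V(2,1)=9.0420, V(2,2)=33.0036
(1,0): S=20.8000. Δ = (V_up−V_dn)/(S_up−S_dn) = (9.0420−-4.2700)/(29.9520−16.6400) = 1.0000. V = [p*·9.0420 + (1−p*)·-4.2700]/1.28 = 4.4641. B = V − Δ·S = -16.3359.
(1,1): S=37.4400. Δ = (V_up−V_dn)/(S_up−S_dn) = (33.0036−9.0420)/(53.9136−29.9520) = 1.0000. V = [p*·33.0036 + (1−p*)·9.0420]/1.28 = 21.1041. B = V − Δ·S = -16.3359.
(0,0): S=26.0000. Δ = (V_up−V_dn)/(S_up−S_dn) = (21.1041−4.4641)/(37.4400−20.8000) = 1.0000. V = [p*·21.1041 + (1−p*)·4.4641]/1.28 = 13.2375. B = V − Δ·S = -12.7625.
Check: Δ(0,0)·S0 + B(0,0) = 13.2375 = V0.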